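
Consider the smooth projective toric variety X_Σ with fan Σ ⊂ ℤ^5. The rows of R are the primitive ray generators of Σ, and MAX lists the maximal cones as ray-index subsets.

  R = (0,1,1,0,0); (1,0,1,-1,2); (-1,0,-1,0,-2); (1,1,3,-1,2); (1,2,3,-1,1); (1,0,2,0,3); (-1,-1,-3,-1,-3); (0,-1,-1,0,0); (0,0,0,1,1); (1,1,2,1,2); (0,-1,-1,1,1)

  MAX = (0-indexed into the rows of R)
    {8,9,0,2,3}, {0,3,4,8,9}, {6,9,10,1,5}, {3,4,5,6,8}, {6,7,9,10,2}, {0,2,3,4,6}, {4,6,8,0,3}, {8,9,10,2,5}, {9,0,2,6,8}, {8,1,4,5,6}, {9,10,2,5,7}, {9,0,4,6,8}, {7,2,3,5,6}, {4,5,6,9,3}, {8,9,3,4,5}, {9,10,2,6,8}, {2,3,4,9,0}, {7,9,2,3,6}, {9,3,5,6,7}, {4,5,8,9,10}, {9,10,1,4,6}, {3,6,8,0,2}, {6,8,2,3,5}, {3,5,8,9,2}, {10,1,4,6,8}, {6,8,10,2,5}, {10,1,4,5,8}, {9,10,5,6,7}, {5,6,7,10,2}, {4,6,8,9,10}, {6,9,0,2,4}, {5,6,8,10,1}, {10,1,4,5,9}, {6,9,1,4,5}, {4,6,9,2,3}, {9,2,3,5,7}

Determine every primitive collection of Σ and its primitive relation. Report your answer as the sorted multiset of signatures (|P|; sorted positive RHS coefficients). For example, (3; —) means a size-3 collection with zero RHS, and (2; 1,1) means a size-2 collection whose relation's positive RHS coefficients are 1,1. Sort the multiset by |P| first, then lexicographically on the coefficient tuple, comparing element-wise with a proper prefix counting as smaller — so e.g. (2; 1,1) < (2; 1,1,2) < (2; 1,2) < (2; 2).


The 19 primitive collections of Σ (r=11, n=5):

  P={0,7}:  v_{0} + v_{7} = 0  ⟹  sig = (2; —)
  P={0,10}:  v_{0} + v_{10} = v_{8}  ⟹  sig = (2; 1)
  P={3,10}:  v_{3} + v_{10} = v_{5}  ⟹  sig = (2; 1)
  P={7,8}:  v_{7} + v_{8} = v_{10}  ⟹  sig = (2; 1)
  P={0,5}:  v_{0} + v_{5} = v_{3} + v_{8}  ⟹  sig = (2; 1,1)
  P={1,2}:  v_{1} + v_{2} = v_{3} + v_{6} + v_{8}  ⟹  sig = (2; 1,1,1)
  P={4,7}:  v_{4} + v_{7} = v_{3} + v_{6} + v_{9}  ⟹  sig = (2; 1,1,1)
  P={0,1}:  v_{0} + v_{1} = v_{4} + v_{5} + v_{6} + v_{8}  ⟹  sig = (2; 1,1,1,1)
  P={1,3}:  v_{1} + v_{3} = v_{4} + 2·v_{5} + v_{6}  ⟹  sig = (2; 1,1,2)
  P={1,7}:  v_{1} + v_{7} = 2·v_{5} + 2·v_{6} + v_{9}  ⟹  sig = (2; 1,2,2)
  P={2,4,10}:  v_{2} + v_{4} + v_{10} = v_{0}  ⟹  sig = (3; 1)
  P={2,4,5}:  v_{2} + v_{4} + v_{5} = v_{0} + v_{3}  ⟹  sig = (3; 1,1)
  P={2,4,8}:  v_{2} + v_{4} + v_{8} = 2·v_{0}  ⟹  sig = (3; 2)
  P={1,8,9}:  v_{1} + v_{8} + v_{9} = 2·v_{4} + 3·v_{10}  ⟹  sig = (3; 2,3)
  P={2,5,6,9}:  v_{2} + v_{5} + v_{6} + v_{9} = 0  ⟹  sig = (4; —)
  P={0,3,6,9}:  v_{0} + v_{3} + v_{6} + v_{9} = v_{4}  ⟹  sig = (4; 1)
  P={4,5,6,10}:  v_{4} + v_{5} + v_{6} + v_{10} = v_{1}  ⟹  sig = (4; 1)
  P={3,6,8,9}:  v_{3} + v_{6} + v_{8} + v_{9} = v_{4} + v_{10}  ⟹  sig = (4; 1,1)
  P={5,6,8,9}:  v_{5} + v_{6} + v_{8} + v_{9} = v_{4} + 2·v_{10}  ⟹  sig = (4; 1,2)

Signatures (|P|; sorted positive RHS coefficients), sorted:
{ (2; —),  (2; 1) ×3,  (2; 1,1),  (2; 1,1,1) ×2,  (2; 1,1,1,1),  (2; 1,1,2),  (2; 1,2,2),  (3; 1),  (3; 1,1),  (3; 2),  (3; 2,3),  (4; —),  (4; 1) ×2,  (4; 1,1),  (4; 1,2) }


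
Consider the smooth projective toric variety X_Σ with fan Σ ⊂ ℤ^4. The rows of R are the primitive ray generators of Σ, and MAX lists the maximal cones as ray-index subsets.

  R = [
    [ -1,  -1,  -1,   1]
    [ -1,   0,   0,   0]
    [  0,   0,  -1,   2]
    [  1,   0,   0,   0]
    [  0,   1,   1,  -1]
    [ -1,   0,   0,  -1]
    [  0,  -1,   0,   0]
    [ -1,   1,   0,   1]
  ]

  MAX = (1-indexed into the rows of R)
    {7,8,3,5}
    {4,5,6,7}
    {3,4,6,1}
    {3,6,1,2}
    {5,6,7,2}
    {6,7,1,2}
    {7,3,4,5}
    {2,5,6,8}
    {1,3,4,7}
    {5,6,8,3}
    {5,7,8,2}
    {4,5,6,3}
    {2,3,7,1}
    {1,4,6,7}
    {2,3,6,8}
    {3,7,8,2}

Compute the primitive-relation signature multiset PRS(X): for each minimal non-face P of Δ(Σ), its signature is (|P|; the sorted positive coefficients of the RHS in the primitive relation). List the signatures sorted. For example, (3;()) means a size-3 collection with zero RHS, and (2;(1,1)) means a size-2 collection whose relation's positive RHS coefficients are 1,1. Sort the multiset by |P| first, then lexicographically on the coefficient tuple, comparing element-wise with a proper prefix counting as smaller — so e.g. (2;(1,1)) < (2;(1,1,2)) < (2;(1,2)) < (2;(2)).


Δ(Σ) — 8 vertices, 7 min non-faces:

  {2,4}:  v_{2} + v_{4} = 0  ⟹  sig = (2;())
  {1,5}:  v_{1} + v_{5} = v_{2}  ⟹  sig = (2;(1))
  {4,8}:  v_{4} + v_{8} = v_{3} + v_{5}  ⟹  sig = (2;(1,1))
  {1,8}:  v_{1} + v_{8} = 2·v_{2} + v_{3}  ⟹  sig = (2;(1,2))
  {2,3,5}:  v_{2} + v_{3} + v_{5} = v_{8}  ⟹  sig = (3;(1))
  {3,6,7}:  v_{3} + v_{6} + v_{7} = v_{1}  ⟹  sig = (3;(1))
  {6,7,8}:  v_{6} + v_{7} + v_{8} = 2·v_{2}  ⟹  sig = (3;(2))

Sorted signature multiset PRS(X):
    (2;())
    (2;(1))
    (2;(1,1))
    (2;(1,2))
    (3;(1))
    (3;(1))
    (3;(2))


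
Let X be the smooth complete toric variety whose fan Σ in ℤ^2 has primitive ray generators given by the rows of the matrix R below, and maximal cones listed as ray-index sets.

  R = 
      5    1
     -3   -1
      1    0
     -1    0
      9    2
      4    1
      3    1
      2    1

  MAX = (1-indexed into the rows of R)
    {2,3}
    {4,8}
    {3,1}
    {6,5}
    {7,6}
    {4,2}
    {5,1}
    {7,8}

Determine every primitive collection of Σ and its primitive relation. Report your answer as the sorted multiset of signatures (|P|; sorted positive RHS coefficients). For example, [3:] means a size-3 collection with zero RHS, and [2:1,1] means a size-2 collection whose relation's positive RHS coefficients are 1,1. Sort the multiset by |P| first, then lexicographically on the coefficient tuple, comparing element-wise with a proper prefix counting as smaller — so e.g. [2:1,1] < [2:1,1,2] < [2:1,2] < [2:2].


|primitive collections| = 20. Relations:

  {2,7}:  v_{2} + v_{7} = 0 — sig = [2:]
  {3,4}:  v_{3} + v_{4} = 0 — sig = [2:]
  {1,4}:  v_{1} + v_{4} = v_{6} — sig = [2:1]
  {1,6}:  v_{1} + v_{6} = v_{5} — sig = [2:1]
  {2,6}:  v_{2} + v_{6} = v_{3} — sig = [2:1]
  {2,8}:  v_{2} + v_{8} = v_{4} — sig = [2:1]
  {3,6}:  v_{3} + v_{6} = v_{1} — sig = [2:1]
  {3,7}:  v_{3} + v_{7} = v_{6} — sig = [2:1]
  {3,8}:  v_{3} + v_{8} = v_{7} — sig = [2:1]
  {4,6}:  v_{4} + v_{6} = v_{7} — sig = [2:1]
  {4,7}:  v_{4} + v_{7} = v_{8} — sig = [2:1]
  {1,8}:  v_{1} + v_{8} = v_{6} + v_{7} — sig = [2:1,1]
  {2,5}:  v_{2} + v_{5} = v_{1} + v_{3} — sig = [2:1,1]
  {5,8}:  v_{5} + v_{8} = 2·v_{6} + v_{7} — sig = [2:1,2]
  {1,2}:  v_{1} + v_{2} = 2·v_{3} — sig = [2:2]
  {1,7}:  v_{1} + v_{7} = 2·v_{6} — sig = [2:2]
  {3,5}:  v_{3} + v_{5} = 2·v_{1} — sig = [2:2]
  {4,5}:  v_{4} + v_{5} = 2·v_{6} — sig = [2:2]
  {6,8}:  v_{6} + v_{8} = 2·v_{7} — sig = [2:2]
  {5,7}:  v_{5} + v_{7} = 3·v_{6} — sig = [2:3]

Signatures (|P|; sorted positive RHS coefficients), sorted:
{ [2:] ×2,  [2:1] ×9,  [2:1,1] ×2,  [2:1,2],  [2:2] ×5,  [2:3] }


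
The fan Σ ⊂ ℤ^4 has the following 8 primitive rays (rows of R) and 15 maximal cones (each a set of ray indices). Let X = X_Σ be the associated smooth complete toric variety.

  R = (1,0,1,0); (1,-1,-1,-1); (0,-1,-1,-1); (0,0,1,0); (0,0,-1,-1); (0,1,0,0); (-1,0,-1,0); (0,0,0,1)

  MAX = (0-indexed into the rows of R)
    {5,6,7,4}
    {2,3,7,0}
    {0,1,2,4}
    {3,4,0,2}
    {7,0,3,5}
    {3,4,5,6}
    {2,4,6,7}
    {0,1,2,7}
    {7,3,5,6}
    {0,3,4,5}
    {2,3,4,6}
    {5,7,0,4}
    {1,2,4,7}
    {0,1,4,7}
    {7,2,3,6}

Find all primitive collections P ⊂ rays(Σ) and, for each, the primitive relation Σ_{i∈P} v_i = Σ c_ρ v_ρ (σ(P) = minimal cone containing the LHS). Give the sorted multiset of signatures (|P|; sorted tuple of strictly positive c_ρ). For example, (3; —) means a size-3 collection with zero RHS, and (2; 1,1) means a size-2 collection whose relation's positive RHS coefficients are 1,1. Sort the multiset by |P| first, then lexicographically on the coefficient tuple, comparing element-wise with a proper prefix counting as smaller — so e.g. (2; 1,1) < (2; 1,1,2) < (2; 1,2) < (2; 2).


The 7 primitive collections of Σ (r=8, n=4):

  • {0,6}:  v_{0} + v_{6} = 0  so sig = (2; —)
  • {2,5}:  v_{2} + v_{5} = v_{4}  so sig = (2; 1)
  • {1,3}:  v_{1} + v_{3} = v_{0} + v_{2}  so sig = (2; 1,1)
  • {1,6}:  v_{1} + v_{6} = v_{2} + v_{4} + v_{7}  so sig = (2; 1,1,1)
  • {1,5}:  v_{1} + v_{5} = v_{0} + 2·v_{4} + v_{7}  so sig = (2; 1,1,2)
  • {3,4,7}:  v_{3} + v_{4} + v_{7} = 0  so sig = (3; —)
  • {0,2,4,7}:  v_{0} + v_{2} + v_{4} + v_{7} = v_{1}  so sig = (4; 1)

Sorted signature multiset PRS(X):
    |P|=2: 5 collections, coeffs (), (1), (1,1), (1,1,1), (1,1,2)
    |P|=3: 1 collection, coeffs ()
    |P|=4: 1 collection, coeffs (1)


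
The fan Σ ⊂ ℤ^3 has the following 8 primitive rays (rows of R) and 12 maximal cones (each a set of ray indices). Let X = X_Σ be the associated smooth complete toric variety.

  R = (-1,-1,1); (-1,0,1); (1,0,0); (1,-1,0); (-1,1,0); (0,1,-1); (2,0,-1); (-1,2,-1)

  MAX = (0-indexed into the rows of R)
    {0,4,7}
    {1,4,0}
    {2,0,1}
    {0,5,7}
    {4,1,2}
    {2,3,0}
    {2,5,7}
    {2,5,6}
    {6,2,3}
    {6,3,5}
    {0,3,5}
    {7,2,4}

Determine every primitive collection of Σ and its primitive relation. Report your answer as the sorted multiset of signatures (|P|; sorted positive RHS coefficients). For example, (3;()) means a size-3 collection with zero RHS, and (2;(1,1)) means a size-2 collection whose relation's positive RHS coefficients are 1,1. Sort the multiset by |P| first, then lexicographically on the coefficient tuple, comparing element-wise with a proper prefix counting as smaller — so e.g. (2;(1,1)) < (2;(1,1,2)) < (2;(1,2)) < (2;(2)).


Σ has 14 primitive collections:

  P={3,4}:  v_{3} + v_{4} = 0  ⟹  sig = (2;())
  P={0,6}:  v_{0} + v_{6} = v_{3}  ⟹  sig = (2;(1))
  P={1,5}:  v_{1} + v_{5} = v_{4}  ⟹  sig = (2;(1))
  P={1,6}:  v_{1} + v_{6} = v_{2}  ⟹  sig = (2;(1))
  P={3,7}:  v_{3} + v_{7} = v_{5}  ⟹  sig = (2;(1))
  P={4,5}:  v_{4} + v_{5} = v_{7}  ⟹  sig = (2;(1))
  P={1,3}:  v_{1} + v_{3} = v_{0} + v_{2}  ⟹  sig = (2;(1,1))
  P={4,6}:  v_{4} + v_{6} = v_{2} + v_{5}  ⟹  sig = (2;(1,1))
  P={6,7}:  v_{6} + v_{7} = v_{2} + 2·v_{5}  ⟹  sig = (2;(1,2))
  P={1,7}:  v_{1} + v_{7} = 2·v_{4}  ⟹  sig = (2;(2))
  P={0,2,5}:  v_{0} + v_{2} + v_{5} = 0  ⟹  sig = (3;())
  P={0,2,4}:  v_{0} + v_{2} + v_{4} = v_{1}  ⟹  sig = (3;(1))
  P={0,2,7}:  v_{0} + v_{2} + v_{7} = v_{4}  ⟹  sig = (3;(1))
  P={2,3,5}:  v_{2} + v_{3} + v_{5} = v_{6}  ⟹  sig = (3;(1))

Hence PRS(X_Σ) =
    |P|=2: 10 collections, coeffs (), (1), (1), (1), (1), (1), (1,1), (1,1), (1,2), (2)
    |P|=3: 4 collections, coeffs (), (1), (1), (1)


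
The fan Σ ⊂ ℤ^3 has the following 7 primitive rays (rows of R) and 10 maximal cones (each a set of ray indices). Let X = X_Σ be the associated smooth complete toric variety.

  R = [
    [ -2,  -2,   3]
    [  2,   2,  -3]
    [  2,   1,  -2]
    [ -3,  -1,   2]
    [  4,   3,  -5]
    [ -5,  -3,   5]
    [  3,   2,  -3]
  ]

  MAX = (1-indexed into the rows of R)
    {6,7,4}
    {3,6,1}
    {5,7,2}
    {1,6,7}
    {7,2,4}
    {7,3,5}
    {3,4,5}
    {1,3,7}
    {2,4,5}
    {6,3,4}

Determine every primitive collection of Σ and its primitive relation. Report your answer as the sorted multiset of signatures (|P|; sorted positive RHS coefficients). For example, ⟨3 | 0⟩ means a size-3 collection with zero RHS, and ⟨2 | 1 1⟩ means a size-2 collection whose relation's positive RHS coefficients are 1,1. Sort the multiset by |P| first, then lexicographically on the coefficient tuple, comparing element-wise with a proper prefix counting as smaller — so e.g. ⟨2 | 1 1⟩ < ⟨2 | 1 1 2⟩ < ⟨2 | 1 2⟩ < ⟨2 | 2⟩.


9 collections generate NE(X_Σ); each relation:

  P = {1,2}:  v_{1} + v_{2} = 0 ; sig = ⟨2 | 0⟩
  P = {1,4}:  v_{1} + v_{4} = v_{6} ; sig = ⟨2 | 1⟩
  P = {1,5}:  v_{1} + v_{5} = v_{3} ; sig = ⟨2 | 1⟩
  P = {2,3}:  v_{2} + v_{3} = v_{5} ; sig = ⟨2 | 1⟩
  P = {2,6}:  v_{2} + v_{6} = v_{4} ; sig = ⟨2 | 1⟩
  P = {5,6}:  v_{5} + v_{6} = v_{3} + v_{4} ; sig = ⟨2 | 1 1⟩
  P = {3,6,7}:  v_{3} + v_{6} + v_{7} = 0 ; sig = ⟨3 | 0⟩
  P = {3,4,7}:  v_{3} + v_{4} + v_{7} = v_{2} ; sig = ⟨3 | 1⟩
  P = {4,5,7}:  v_{4} + v_{5} + v_{7} = 2·v_{2} ; sig = ⟨3 | 2⟩

Hence PRS(X_Σ) =
    |P|=2: 6 collections, coeffs (), (1), (1), (1), (1), (1,1)
    |P|=3: 3 collections, coeffs (), (1), (2)


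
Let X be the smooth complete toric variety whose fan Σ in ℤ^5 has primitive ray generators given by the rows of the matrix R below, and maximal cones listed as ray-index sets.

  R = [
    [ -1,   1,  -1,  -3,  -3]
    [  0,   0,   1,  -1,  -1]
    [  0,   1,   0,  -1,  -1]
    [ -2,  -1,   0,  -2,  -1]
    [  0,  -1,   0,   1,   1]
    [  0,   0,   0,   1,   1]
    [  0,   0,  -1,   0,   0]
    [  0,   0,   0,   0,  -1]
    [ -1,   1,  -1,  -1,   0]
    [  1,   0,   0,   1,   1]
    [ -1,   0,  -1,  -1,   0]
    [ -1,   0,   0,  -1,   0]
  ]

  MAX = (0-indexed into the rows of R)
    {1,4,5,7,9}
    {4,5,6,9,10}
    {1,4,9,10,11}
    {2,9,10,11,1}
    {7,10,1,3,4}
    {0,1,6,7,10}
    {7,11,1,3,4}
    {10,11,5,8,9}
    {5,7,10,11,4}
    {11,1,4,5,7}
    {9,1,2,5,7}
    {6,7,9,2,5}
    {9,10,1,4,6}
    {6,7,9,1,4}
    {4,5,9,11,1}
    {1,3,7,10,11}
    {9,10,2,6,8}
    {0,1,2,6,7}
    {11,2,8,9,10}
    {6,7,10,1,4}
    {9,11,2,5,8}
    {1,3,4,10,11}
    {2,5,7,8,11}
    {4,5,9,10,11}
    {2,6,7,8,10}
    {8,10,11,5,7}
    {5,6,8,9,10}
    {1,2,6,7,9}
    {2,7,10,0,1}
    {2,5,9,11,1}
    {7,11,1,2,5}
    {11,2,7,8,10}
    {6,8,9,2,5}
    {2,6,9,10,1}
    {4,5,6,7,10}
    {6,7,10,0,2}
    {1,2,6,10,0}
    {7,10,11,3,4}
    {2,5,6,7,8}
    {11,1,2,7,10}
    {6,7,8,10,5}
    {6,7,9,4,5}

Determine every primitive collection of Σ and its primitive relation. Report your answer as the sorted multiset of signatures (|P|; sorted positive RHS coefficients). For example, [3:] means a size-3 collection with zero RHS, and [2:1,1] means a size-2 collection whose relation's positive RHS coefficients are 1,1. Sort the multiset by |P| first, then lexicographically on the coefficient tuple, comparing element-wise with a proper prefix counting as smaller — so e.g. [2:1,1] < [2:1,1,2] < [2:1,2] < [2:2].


The 23 primitive collections of Σ (r=12, n=5):

  • {2,4}:  v_{2} + v_{4} = 0 ; sig = [2:]
  • {6,11}:  v_{6} + v_{11} = v_{10} ; sig = [2:1]
  • {1,8}:  v_{1} + v_{8} = v_{2} + v_{11} ; sig = [2:1,1]
  • {4,8}:  v_{4} + v_{8} = v_{5} + v_{10} ; sig = [2:1,1]
  • {0,5}:  v_{0} + v_{5} = v_{2} + v_{7} + v_{10} ; sig = [2:1,1,1]
  • {3,9}:  v_{3} + v_{9} = v_{1} + v_{4} + v_{10} ; sig = [2:1,1,1]
  • {0,4}:  v_{0} + v_{4} = v_{1} + v_{6} + v_{7} + v_{10} ; sig = [2:1,1,1,1]
  • {2,3}:  v_{2} + v_{3} = v_{1} + v_{7} + v_{10} + v_{11} ; sig = [2:1,1,1,1]
  • {0,11}:  v_{0} + v_{11} = v_{1} + v_{2} + v_{7} + 2·v_{10} ; sig = [2:1,1,1,2]
  • {3,6}:  v_{3} + v_{6} = v_{1} + v_{4} + v_{7} + 2·v_{10} ; sig = [2:1,1,1,2]
  • {0,9}:  v_{0} + v_{9} = v_{1} + v_{2} + 2·v_{6} ; sig = [2:1,1,2]
  • {3,5}:  v_{3} + v_{5} = v_{4} + v_{7} + 2·v_{11} ; sig = [2:1,1,2]
  • {3,8}:  v_{3} + v_{8} = v_{7} + v_{10} + 2·v_{11} ; sig = [2:1,1,2]
  • {0,8}:  v_{0} + v_{8} = 2·v_{2} + v_{7} + 2·v_{10} ; sig = [2:1,2,2]
  • {0,3}:  v_{0} + v_{3} = 2·v_{1} + 2·v_{7} + 3·v_{10} ; sig = [2:2,2,3]
  • {1,5,6}:  v_{1} + v_{5} + v_{6} = 0 ; sig = [3:]
  • {7,9,11}:  v_{7} + v_{9} + v_{11} = 0 ; sig = [3:]
  • {1,5,10}:  v_{1} + v_{5} + v_{10} = v_{11} ; sig = [3:1]
  • {2,5,10}:  v_{2} + v_{5} + v_{10} = v_{8} ; sig = [3:1]
  • {7,9,10}:  v_{7} + v_{9} + v_{10} = v_{6} ; sig = [3:1]
  • {7,8,9}:  v_{7} + v_{8} + v_{9} = v_{2} + v_{5} + v_{6} ; sig = [3:1,1,1]
  • {1,2,6,7,10}:  v_{1} + v_{2} + v_{6} + v_{7} + v_{10} = v_{0} ; sig = [5:1]
  • {1,4,7,10,11}:  v_{1} + v_{4} + v_{7} + v_{10} + v_{11} = v_{3} ; sig = [5:1]

Signatures (|P|; sorted positive RHS coefficients), sorted:
    |P|=2: 15 collections, coeffs (), (1), (1,1), (1,1), (1,1,1), (1,1,1), (1,1,1,1), (1,1,1,1), (1,1,1,2), (1,1,1,2), (1,1,2), (1,1,2), (1,1,2), (1,2,2), (2,2,3)
    |P|=3: 6 collections, coeffs (), (), (1), (1), (1), (1,1,1)
    |P|=5: 2 collections, coeffs (1), (1)


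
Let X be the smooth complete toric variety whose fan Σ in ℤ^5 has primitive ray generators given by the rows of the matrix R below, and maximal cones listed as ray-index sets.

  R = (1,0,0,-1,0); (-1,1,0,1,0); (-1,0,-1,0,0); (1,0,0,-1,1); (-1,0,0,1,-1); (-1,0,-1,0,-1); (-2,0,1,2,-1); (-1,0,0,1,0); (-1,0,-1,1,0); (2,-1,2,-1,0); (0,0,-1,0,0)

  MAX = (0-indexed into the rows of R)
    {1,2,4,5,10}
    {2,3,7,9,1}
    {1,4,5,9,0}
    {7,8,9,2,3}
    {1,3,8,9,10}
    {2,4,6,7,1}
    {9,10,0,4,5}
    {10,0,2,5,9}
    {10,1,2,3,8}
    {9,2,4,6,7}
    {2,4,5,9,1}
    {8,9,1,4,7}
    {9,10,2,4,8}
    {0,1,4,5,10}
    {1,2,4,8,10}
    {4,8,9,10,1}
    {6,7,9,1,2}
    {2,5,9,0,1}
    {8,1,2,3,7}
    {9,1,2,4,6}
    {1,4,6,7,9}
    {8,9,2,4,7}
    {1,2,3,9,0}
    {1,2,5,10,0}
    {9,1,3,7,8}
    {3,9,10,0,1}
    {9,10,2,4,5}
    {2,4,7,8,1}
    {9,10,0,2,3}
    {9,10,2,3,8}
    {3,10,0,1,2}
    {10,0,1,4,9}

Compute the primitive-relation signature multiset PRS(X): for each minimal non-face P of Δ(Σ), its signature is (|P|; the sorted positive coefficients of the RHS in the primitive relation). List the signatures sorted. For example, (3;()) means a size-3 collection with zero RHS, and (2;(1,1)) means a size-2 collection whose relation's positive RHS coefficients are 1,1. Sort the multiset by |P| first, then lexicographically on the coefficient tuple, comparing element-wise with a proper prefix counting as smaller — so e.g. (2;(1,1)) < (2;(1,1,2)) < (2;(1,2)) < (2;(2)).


Minimal non-faces — 17 found among 11 rays, 32 max cones:

  P = {0,7}:  v_{0} + v_{7} = 0 ; sig = (2;())
  P = {3,4}:  v_{3} + v_{4} = 0 ; sig = (2;())
  P = {0,8}:  v_{0} + v_{8} = v_{10} ; sig = (2;(1))
  P = {7,10}:  v_{7} + v_{10} = v_{8} ; sig = (2;(1))
  P = {3,5}:  v_{3} + v_{5} = v_{0} + v_{2} ; sig = (2;(1,1))
  P = {5,7}:  v_{5} + v_{7} = v_{2} + v_{4} ; sig = (2;(1,1))
  P = {6,10}:  v_{6} + v_{10} = v_{4} + v_{7} ; sig = (2;(1,1))
  P = {5,8}:  v_{5} + v_{8} = v_{2} + v_{4} + v_{10} ; sig = (2;(1,1,1))
  P = {0,6}:  v_{0} + v_{6} = v_{1} + v_{2} + v_{4} + v_{9} ; sig = (2;(1,1,1,1))
  P = {3,6}:  v_{3} + v_{6} = v_{1} + v_{2} + v_{7} + v_{9} ; sig = (2;(1,1,1,1))
  P = {5,6}:  v_{5} + v_{6} = v_{1} + 2·v_{2} + 2·v_{4} + v_{9} ; sig = (2;(1,1,2,2))
  P = {6,8}:  v_{6} + v_{8} = v_{4} + 2·v_{7} ; sig = (2;(1,2))
  P = {0,2,4}:  v_{0} + v_{2} + v_{4} = v_{5} ; sig = (3;(1))
  P = {1,2,9,10}:  v_{1} + v_{2} + v_{9} + v_{10} = 0 ; sig = (4;())
  P = {1,2,8,9}:  v_{1} + v_{2} + v_{8} + v_{9} = v_{7} ; sig = (4;(1))
  P = {1,5,9,10}:  v_{1} + v_{5} + v_{9} + v_{10} = v_{0} + v_{4} ; sig = (4;(1,1))
  P = {1,2,4,7,9}:  v_{1} + v_{2} + v_{4} + v_{7} + v_{9} = v_{6} ; sig = (5;(1))

Signatures (|P|; sorted positive RHS coefficients), sorted:
    (2;())
    (2;())
    (2;(1))
    (2;(1))
    (2;(1,1))
    (2;(1,1))
    (2;(1,1))
    (2;(1,1,1))
    (2;(1,1,1,1))
    (2;(1,1,1,1))
    (2;(1,1,2,2))
    (2;(1,2))
    (3;(1))
    (4;())
    (4;(1))
    (4;(1,1))
    (5;(1))


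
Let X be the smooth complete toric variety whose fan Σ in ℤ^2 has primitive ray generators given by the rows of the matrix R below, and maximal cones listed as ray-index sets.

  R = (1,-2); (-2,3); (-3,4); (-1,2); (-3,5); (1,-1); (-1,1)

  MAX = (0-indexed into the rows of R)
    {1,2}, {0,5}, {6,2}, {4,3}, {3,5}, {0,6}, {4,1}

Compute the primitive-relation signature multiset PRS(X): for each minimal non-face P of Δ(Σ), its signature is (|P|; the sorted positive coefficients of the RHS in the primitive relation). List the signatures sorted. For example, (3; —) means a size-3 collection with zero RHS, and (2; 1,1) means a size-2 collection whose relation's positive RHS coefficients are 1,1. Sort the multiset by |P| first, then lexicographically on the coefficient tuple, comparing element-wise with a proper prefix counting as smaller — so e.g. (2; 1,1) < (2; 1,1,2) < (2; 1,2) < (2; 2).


The 14 primitive collections of Σ (r=7, n=2):

  P={0,3}:  v_{0} + v_{3} = 0 — sig = (2; —)
  P={5,6}:  v_{5} + v_{6} = 0 — sig = (2; —)
  P={0,1}:  v_{0} + v_{1} = v_{6} — sig = (2; 1)
  P={0,4}:  v_{0} + v_{4} = v_{1} — sig = (2; 1)
  P={1,3}:  v_{1} + v_{3} = v_{4} — sig = (2; 1)
  P={1,5}:  v_{1} + v_{5} = v_{3} — sig = (2; 1)
  P={1,6}:  v_{1} + v_{6} = v_{2} — sig = (2; 1)
  P={2,5}:  v_{2} + v_{5} = v_{1} — sig = (2; 1)
  P={3,6}:  v_{3} + v_{6} = v_{1} — sig = (2; 1)
  P={0,2}:  v_{0} + v_{2} = 2·v_{6} — sig = (2; 2)
  P={2,3}:  v_{2} + v_{3} = 2·v_{1} — sig = (2; 2)
  P={4,5}:  v_{4} + v_{5} = 2·v_{3} — sig = (2; 2)
  P={4,6}:  v_{4} + v_{6} = 2·v_{1} — sig = (2; 2)
  P={2,4}:  v_{2} + v_{4} = 3·v_{1} — sig = (2; 3)

Signatures (|P|; sorted positive RHS coefficients), sorted:
{ (2; —) ×2,  (2; 1) ×7,  (2; 2) ×4,  (2; 3) }


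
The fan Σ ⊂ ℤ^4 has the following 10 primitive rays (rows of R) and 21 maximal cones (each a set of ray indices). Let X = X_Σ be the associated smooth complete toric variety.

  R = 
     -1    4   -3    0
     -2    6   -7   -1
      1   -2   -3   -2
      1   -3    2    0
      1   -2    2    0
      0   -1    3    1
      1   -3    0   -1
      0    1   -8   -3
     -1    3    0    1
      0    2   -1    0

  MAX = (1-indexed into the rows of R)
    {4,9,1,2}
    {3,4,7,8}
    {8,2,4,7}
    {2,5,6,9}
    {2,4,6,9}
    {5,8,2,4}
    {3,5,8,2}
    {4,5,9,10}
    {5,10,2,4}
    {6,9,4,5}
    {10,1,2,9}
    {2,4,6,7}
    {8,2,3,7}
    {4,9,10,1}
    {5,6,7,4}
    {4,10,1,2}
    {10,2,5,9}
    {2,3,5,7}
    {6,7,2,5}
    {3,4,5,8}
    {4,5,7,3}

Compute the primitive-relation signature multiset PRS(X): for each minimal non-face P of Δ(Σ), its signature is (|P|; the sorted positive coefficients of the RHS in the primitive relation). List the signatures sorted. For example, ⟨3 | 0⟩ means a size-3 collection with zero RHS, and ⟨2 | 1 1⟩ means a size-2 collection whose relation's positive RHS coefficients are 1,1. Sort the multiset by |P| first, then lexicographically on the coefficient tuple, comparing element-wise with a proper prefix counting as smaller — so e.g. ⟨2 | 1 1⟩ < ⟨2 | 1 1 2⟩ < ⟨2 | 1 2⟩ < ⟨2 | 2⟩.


20 collections generate NE(X_Σ); each relation:

  P={7,9}:  v_{7} + v_{9} = 0  →  sig = ⟨2 | 0⟩
  P={1,5}:  v_{1} + v_{5} = v_{10}  →  sig = ⟨2 | 1⟩
  P={1,6}:  v_{1} + v_{6} = v_{9}  →  sig = ⟨2 | 1⟩
  P={3,6}:  v_{3} + v_{6} = v_{7}  →  sig = ⟨2 | 1⟩
  P={6,10}:  v_{6} + v_{10} = v_{5} + v_{9}  →  sig = ⟨2 | 1 1⟩
  P={1,7}:  v_{1} + v_{7} = v_{2} + v_{4} + v_{5}  →  sig = ⟨2 | 1 1 1⟩
  P={3,9}:  v_{3} + v_{9} = v_{2} + v_{4} + v_{5}  →  sig = ⟨2 | 1 1 1⟩
  P={6,8}:  v_{6} + v_{8} = v_{2} + v_{4} + v_{7}  →  sig = ⟨2 | 1 1 1⟩
  P={7,10}:  v_{7} + v_{10} = v_{2} + v_{4} + 2·v_{5}  →  sig = ⟨2 | 1 1 2⟩
  P={8,9}:  v_{8} + v_{9} = 2·v_{2} + 2·v_{4} + v_{5}  →  sig = ⟨2 | 1 2 2⟩
  P={1,3}:  v_{1} + v_{3} = 2·v_{2} + 2·v_{4} + 2·v_{5}  →  sig = ⟨2 | 2 2 2⟩
  P={3,10}:  v_{3} + v_{10} = 2·v_{2} + 2·v_{4} + 3·v_{5}  →  sig = ⟨2 | 2 2 3⟩
  P={1,8}:  v_{1} + v_{8} = 3·v_{2} + 3·v_{4} + 2·v_{5}  →  sig = ⟨2 | 2 3 3⟩
  P={8,10}:  v_{8} + v_{10} = 3·v_{2} + 3·v_{4} + 3·v_{5}  →  sig = ⟨2 | 3 3 3⟩
  P={2,3,4}:  v_{2} + v_{3} + v_{4} = v_{8}  →  sig = ⟨3 | 1⟩
  P={5,7,8}:  v_{5} + v_{7} + v_{8} = 2·v_{3}  →  sig = ⟨3 | 2⟩
  P={2,4,5,6}:  v_{2} + v_{4} + v_{5} + v_{6} = 0  →  sig = ⟨4 | 0⟩
  P={2,4,5,7}:  v_{2} + v_{4} + v_{5} + v_{7} = v_{3}  →  sig = ⟨4 | 1⟩
  P={2,4,5,9}:  v_{2} + v_{4} + v_{5} + v_{9} = v_{1}  →  sig = ⟨4 | 1⟩
  P={2,4,9,10}:  v_{2} + v_{4} + v_{9} + v_{10} = 2·v_{1}  →  sig = ⟨4 | 2⟩

Signatures (|P|; sorted positive RHS coefficients), sorted:
{ ⟨2 | 0⟩,  ⟨2 | 1⟩ ×3,  ⟨2 | 1 1⟩,  ⟨2 | 1 1 1⟩ ×3,  ⟨2 | 1 1 2⟩,  ⟨2 | 1 2 2⟩,  ⟨2 | 2 2 2⟩,  ⟨2 | 2 2 3⟩,  ⟨2 | 2 3 3⟩,  ⟨2 | 3 3 3⟩,  ⟨3 | 1⟩,  ⟨3 | 2⟩,  ⟨4 | 0⟩,  ⟨4 | 1⟩ ×2,  ⟨4 | 2⟩ }


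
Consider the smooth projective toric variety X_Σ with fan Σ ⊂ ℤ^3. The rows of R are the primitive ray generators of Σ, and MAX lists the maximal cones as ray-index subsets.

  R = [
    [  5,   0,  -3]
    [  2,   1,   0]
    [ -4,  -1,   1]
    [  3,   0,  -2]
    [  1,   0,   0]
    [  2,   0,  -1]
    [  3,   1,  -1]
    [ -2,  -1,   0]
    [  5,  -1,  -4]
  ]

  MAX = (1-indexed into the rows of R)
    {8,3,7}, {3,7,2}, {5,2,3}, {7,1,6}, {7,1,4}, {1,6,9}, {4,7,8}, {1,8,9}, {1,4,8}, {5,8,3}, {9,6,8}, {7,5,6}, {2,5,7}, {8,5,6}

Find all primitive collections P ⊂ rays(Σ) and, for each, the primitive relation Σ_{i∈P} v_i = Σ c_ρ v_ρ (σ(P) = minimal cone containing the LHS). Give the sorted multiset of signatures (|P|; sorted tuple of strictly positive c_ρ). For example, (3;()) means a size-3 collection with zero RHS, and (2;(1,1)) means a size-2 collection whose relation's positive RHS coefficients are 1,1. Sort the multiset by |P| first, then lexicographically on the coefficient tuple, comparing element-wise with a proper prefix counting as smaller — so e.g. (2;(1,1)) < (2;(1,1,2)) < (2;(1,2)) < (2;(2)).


The 20 primitive collections of Σ (r=9, n=3):

  P={2,8}:  v_{2} + v_{8} = 0  ⟹  sig = (2;())
  P={3,6}:  v_{3} + v_{6} = v_{8}  ⟹  sig = (2;(1))
  P={4,6}:  v_{4} + v_{6} = v_{1}  ⟹  sig = (2;(1))
  P={1,3}:  v_{1} + v_{3} = v_{4} + v_{8}  ⟹  sig = (2;(1,1))
  P={2,4}:  v_{2} + v_{4} = v_{6} + v_{7}  ⟹  sig = (2;(1,1))
  P={2,6}:  v_{2} + v_{6} = v_{5} + v_{7}  ⟹  sig = (2;(1,1))
  P={2,9}:  v_{2} + v_{9} = v_{1} + v_{6}  ⟹  sig = (2;(1,1))
  P={7,9}:  v_{7} + v_{9} = v_{1} + v_{4}  ⟹  sig = (2;(1,1))
  P={1,2}:  v_{1} + v_{2} = 2·v_{6} + v_{7}  ⟹  sig = (2;(1,2))
  P={3,4}:  v_{3} + v_{4} = v_{7} + 2·v_{8}  ⟹  sig = (2;(1,2))
  P={3,9}:  v_{3} + v_{9} = v_{1} + 2·v_{8}  ⟹  sig = (2;(1,2))
  P={4,9}:  v_{4} + v_{9} = 2·v_{1} + v_{8}  ⟹  sig = (2;(1,2))
  P={5,9}:  v_{5} + v_{9} = 4·v_{6} + v_{8}  ⟹  sig = (2;(1,4))
  P={4,5}:  v_{4} + v_{5} = 2·v_{6}  ⟹  sig = (2;(2))
  P={1,5}:  v_{1} + v_{5} = 3·v_{6}  ⟹  sig = (2;(3))
  P={3,5,7}:  v_{3} + v_{5} + v_{7} = 0  ⟹  sig = (3;())
  P={1,6,8}:  v_{1} + v_{6} + v_{8} = v_{9}  ⟹  sig = (3;(1))
  P={5,7,8}:  v_{5} + v_{7} + v_{8} = v_{6}  ⟹  sig = (3;(1))
  P={6,7,8}:  v_{6} + v_{7} + v_{8} = v_{4}  ⟹  sig = (3;(1))
  P={1,7,8}:  v_{1} + v_{7} + v_{8} = 2·v_{4}  ⟹  sig = (3;(2))

Sorted signature multiset PRS(X):
{ (2;()),  (2;(1)) ×2,  (2;(1,1)) ×5,  (2;(1,2)) ×4,  (2;(1,4)),  (2;(2)),  (2;(3)),  (3;()),  (3;(1)) ×3,  (3;(2)) }


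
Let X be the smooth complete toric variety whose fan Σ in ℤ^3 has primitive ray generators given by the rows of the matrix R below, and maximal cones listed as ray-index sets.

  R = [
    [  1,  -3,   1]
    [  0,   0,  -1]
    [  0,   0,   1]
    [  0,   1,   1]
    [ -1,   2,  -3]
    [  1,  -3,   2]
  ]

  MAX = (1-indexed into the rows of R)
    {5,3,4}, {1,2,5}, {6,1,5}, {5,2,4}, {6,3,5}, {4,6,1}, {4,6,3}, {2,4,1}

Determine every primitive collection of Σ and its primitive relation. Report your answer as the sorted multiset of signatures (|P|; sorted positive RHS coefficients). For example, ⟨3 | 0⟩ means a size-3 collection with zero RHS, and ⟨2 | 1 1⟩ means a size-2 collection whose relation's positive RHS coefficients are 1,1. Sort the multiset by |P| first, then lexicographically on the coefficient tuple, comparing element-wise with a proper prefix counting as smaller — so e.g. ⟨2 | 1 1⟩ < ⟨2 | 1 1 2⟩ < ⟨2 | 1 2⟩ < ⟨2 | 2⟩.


5 collections generate NE(X_Σ); each relation:

  P={2,3}:  v_{2} + v_{3} = 0  ⟹  sig = ⟨2 | 0⟩
  P={1,3}:  v_{1} + v_{3} = v_{6}  ⟹  sig = ⟨2 | 1⟩
  P={2,6}:  v_{2} + v_{6} = v_{1}  ⟹  sig = ⟨2 | 1⟩
  P={4,5,6}:  v_{4} + v_{5} + v_{6} = 0  ⟹  sig = ⟨3 | 0⟩
  P={1,4,5}:  v_{1} + v_{4} + v_{5} = v_{2}  ⟹  sig = ⟨3 | 1⟩

Sorted signature multiset PRS(X):
[⟨2 | 0⟩, ⟨2 | 1⟩, ⟨2 | 1⟩, ⟨3 | 0⟩, ⟨3 | 1⟩]


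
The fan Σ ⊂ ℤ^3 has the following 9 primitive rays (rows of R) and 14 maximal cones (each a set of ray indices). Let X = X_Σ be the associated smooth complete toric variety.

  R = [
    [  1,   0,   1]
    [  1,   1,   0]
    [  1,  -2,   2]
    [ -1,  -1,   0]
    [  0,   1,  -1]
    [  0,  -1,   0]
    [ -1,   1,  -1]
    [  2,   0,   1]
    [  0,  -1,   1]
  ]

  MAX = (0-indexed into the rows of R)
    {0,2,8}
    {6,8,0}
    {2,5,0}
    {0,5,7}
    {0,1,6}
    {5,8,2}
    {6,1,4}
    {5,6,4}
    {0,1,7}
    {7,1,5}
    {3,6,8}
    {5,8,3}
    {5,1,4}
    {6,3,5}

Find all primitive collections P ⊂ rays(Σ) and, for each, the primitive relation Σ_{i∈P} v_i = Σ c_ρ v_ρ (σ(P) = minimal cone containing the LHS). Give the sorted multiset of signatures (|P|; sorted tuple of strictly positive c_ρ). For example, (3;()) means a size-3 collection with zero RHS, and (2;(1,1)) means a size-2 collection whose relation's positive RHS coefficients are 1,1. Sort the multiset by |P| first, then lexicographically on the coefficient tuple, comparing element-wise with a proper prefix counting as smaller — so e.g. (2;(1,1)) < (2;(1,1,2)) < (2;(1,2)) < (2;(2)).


20 minimal non-faces of Δ(Σ) (on 9 rays):

  P = {1,3}:  v_{1} + v_{3} = 0  so sig = (2;())
  P = {4,8}:  v_{4} + v_{8} = 0  so sig = (2;())
  P = {0,3}:  v_{0} + v_{3} = v_{8}  so sig = (2;(1))
  P = {0,4}:  v_{0} + v_{4} = v_{1}  so sig = (2;(1))
  P = {1,8}:  v_{1} + v_{8} = v_{0}  so sig = (2;(1))
  P = {2,6}:  v_{2} + v_{6} = v_{8}  so sig = (2;(1))
  P = {6,7}:  v_{6} + v_{7} = v_{1}  so sig = (2;(1))
  P = {2,4}:  v_{2} + v_{4} = v_{0} + v_{5}  so sig = (2;(1,1))
  P = {3,4}:  v_{3} + v_{4} = v_{5} + v_{6}  so sig = (2;(1,1))
  P = {3,7}:  v_{3} + v_{7} = v_{0} + v_{5}  so sig = (2;(1,1))
  P = {1,2}:  v_{1} + v_{2} = 2·v_{0} + v_{5}  so sig = (2;(1,2))
  P = {2,3}:  v_{2} + v_{3} = v_{5} + 2·v_{8}  so sig = (2;(1,2))
  P = {4,7}:  v_{4} + v_{7} = 2·v_{1} + v_{5}  so sig = (2;(1,2))
  P = {7,8}:  v_{7} + v_{8} = 2·v_{0} + v_{5}  so sig = (2;(1,2))
  P = {2,7}:  v_{2} + v_{7} = 3·v_{0} + 2·v_{5}  so sig = (2;(2,3))
  P = {0,5,6}:  v_{0} + v_{5} + v_{6} = 0  so sig = (3;())
  P = {0,1,5}:  v_{0} + v_{1} + v_{5} = v_{7}  so sig = (3;(1))
  P = {0,5,8}:  v_{0} + v_{5} + v_{8} = v_{2}  so sig = (3;(1))
  P = {1,5,6}:  v_{1} + v_{5} + v_{6} = v_{4}  so sig = (3;(1))
  P = {5,6,8}:  v_{5} + v_{6} + v_{8} = v_{3}  so sig = (3;(1))

Sorted signature multiset PRS(X):
{ (2;()) ×2,  (2;(1)) ×5,  (2;(1,1)) ×3,  (2;(1,2)) ×4,  (2;(2,3)),  (3;()),  (3;(1)) ×4 }


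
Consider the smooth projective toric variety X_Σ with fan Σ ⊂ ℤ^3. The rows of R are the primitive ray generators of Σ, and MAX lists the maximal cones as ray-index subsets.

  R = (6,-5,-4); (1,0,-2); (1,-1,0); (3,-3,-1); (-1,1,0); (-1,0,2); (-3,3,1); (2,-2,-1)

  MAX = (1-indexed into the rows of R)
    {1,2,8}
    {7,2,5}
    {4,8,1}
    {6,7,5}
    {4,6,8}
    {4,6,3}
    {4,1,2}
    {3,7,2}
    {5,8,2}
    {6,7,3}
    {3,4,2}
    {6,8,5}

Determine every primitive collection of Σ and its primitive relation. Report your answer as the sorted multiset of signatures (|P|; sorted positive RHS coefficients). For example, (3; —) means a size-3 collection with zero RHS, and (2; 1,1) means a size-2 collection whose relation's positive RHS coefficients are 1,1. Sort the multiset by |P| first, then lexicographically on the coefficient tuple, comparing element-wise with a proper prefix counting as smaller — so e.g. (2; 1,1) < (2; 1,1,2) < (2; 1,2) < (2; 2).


11 collections generate NE(X_Σ); each relation:

  • {2,6}:  v_{2} + v_{6} = 0  ⟹  sig = (2; —)
  • {3,5}:  v_{3} + v_{5} = 0  ⟹  sig = (2; —)
  • {4,7}:  v_{4} + v_{7} = 0  ⟹  sig = (2; —)
  • {3,8}:  v_{3} + v_{8} = v_{4}  ⟹  sig = (2; 1)
  • {4,5}:  v_{4} + v_{5} = v_{8}  ⟹  sig = (2; 1)
  • {7,8}:  v_{7} + v_{8} = v_{5}  ⟹  sig = (2; 1)
  • {1,6}:  v_{1} + v_{6} = v_{4} + v_{8}  ⟹  sig = (2; 1,1)
  • {1,7}:  v_{1} + v_{7} = v_{2} + v_{8}  ⟹  sig = (2; 1,1)
  • {1,3}:  v_{1} + v_{3} = v_{2} + 2·v_{4}  ⟹  sig = (2; 1,2)
  • {1,5}:  v_{1} + v_{5} = v_{2} + 2·v_{8}  ⟹  sig = (2; 1,2)
  • {2,4,8}:  v_{2} + v_{4} + v_{8} = v_{1}  ⟹  sig = (3; 1)

Hence PRS(X_Σ) =
    |P|=2: 10 collections, coeffs (), (), (), (1), (1), (1), (1,1), (1,1), (1,2), (1,2)
    |P|=3: 1 collection, coeffs (1)


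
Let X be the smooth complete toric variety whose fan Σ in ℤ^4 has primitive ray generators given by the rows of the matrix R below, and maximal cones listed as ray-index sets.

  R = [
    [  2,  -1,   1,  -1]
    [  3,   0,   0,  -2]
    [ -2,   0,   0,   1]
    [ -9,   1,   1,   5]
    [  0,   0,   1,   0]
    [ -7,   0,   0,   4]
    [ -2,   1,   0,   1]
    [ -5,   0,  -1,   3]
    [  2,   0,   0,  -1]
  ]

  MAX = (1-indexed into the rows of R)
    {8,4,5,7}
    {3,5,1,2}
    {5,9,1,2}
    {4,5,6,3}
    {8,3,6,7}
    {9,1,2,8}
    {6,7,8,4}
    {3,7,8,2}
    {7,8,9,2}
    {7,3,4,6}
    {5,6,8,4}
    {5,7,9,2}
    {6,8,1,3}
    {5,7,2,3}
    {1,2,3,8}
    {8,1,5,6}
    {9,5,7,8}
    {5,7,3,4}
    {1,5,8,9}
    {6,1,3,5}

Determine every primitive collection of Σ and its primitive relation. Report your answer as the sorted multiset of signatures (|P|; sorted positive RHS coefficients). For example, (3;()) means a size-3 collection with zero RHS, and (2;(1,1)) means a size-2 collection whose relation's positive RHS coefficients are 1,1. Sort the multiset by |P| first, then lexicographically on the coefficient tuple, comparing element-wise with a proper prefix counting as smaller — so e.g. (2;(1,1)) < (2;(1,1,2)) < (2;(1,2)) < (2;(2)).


11 minimal non-faces of Δ(Σ) (on 9 rays):

  • {3,9}:  v_{3} + v_{9} = 0  ⇒ sig = (2;())
  • {1,7}:  v_{1} + v_{7} = v_{5}  ⇒ sig = (2;(1))
  • {6,9}:  v_{6} + v_{9} = v_{5} + v_{8}  ⇒ sig = (2;(1,1))
  • {2,4}:  v_{2} + v_{4} = 2·v_{3} + v_{5} + v_{7}  ⇒ sig = (2;(1,1,2))
  • {4,9}:  v_{4} + v_{9} = 2·v_{5} + v_{7} + v_{8}  ⇒ sig = (2;(1,1,2))
  • {1,4}:  v_{1} + v_{4} = 2·v_{5} + v_{6}  ⇒ sig = (2;(1,2))
  • {2,6}:  v_{2} + v_{6} = 2·v_{3}  ⇒ sig = (2;(2))
  • {2,5,8}:  v_{2} + v_{5} + v_{8} = v_{3}  ⇒ sig = (3;(1))
  • {3,5,8}:  v_{3} + v_{5} + v_{8} = v_{6}  ⇒ sig = (3;(1))
  • {5,6,7}:  v_{5} + v_{6} + v_{7} = v_{4}  ⇒ sig = (3;(1))
  • {3,4,8}:  v_{3} + v_{4} + v_{8} = 2·v_{6} + v_{7}  ⇒ sig = (3;(1,2))

Hence PRS(X_Σ) =
{ (2;()),  (2;(1)),  (2;(1,1)),  (2;(1,1,2)) ×2,  (2;(1,2)),  (2;(2)),  (3;(1)) ×3,  (3;(1,2)) }


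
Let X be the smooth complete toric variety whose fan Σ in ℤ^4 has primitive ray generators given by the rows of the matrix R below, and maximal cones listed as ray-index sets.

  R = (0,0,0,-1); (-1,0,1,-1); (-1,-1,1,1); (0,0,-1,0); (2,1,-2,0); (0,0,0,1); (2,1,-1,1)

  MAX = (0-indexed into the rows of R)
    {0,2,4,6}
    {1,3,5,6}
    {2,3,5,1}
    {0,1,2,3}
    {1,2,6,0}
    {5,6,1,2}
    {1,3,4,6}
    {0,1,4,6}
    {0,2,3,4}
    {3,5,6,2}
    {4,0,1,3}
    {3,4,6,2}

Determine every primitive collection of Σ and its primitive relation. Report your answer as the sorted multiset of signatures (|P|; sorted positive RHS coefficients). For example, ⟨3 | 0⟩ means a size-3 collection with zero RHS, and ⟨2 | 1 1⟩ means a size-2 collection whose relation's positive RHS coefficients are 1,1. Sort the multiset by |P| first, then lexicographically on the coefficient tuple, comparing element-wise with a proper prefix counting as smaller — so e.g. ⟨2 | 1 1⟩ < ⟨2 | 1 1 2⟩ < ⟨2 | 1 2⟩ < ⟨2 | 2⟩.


Δ(Σ) — 7 vertices, 5 min non-faces:

  {0,5}:  v_{0} + v_{5} = 0  →  sig = ⟨2 | 0⟩
  {4,5}:  v_{4} + v_{5} = v_{3} + v_{6}  →  sig = ⟨2 | 1 1⟩
  {1,2,4}:  v_{1} + v_{2} + v_{4} = 0  →  sig = ⟨3 | 0⟩
  {0,3,6}:  v_{0} + v_{3} + v_{6} = v_{4}  →  sig = ⟨3 | 1⟩
  {1,2,3,6}:  v_{1} + v_{2} + v_{3} + v_{6} = v_{5}  →  sig = ⟨4 | 1⟩

Hence PRS(X_Σ) =
    ⟨2 | 0⟩
    ⟨2 | 1 1⟩
    ⟨3 | 0⟩
    ⟨3 | 1⟩
    ⟨4 | 1⟩


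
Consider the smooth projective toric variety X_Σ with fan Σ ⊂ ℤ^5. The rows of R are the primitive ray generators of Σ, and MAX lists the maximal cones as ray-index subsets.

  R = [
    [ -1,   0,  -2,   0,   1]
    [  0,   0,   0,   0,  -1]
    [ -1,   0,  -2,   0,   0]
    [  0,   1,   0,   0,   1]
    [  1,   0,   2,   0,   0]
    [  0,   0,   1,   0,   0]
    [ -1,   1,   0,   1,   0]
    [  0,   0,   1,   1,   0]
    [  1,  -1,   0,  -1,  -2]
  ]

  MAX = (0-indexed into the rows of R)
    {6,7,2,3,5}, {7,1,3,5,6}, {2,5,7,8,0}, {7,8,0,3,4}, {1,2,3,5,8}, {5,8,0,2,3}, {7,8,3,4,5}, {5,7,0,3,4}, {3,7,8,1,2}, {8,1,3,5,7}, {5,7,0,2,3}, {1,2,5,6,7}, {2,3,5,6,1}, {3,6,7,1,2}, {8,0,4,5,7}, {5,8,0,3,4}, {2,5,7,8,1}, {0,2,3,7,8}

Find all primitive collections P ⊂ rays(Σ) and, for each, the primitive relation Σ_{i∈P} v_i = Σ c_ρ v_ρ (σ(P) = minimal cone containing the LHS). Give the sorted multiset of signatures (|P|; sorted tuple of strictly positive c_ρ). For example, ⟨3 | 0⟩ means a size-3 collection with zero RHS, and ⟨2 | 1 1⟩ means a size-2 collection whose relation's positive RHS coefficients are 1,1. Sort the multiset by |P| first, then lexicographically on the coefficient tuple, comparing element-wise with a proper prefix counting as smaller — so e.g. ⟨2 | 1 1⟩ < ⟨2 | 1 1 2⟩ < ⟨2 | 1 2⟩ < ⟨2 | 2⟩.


Minimal non-faces — 9 found among 9 rays, 18 max cones:

  P = {2,4}:  v_{2} + v_{4} = 0 ; sig = ⟨2 | 0⟩
  P = {0,1}:  v_{0} + v_{1} = v_{2} ; sig = ⟨2 | 1⟩
  P = {1,4}:  v_{1} + v_{4} = v_{3} + v_{5} + v_{7} + v_{8} ; sig = ⟨2 | 1 1 1 1⟩
  P = {4,6}:  v_{4} + v_{6} = v_{1} + v_{3} + v_{5} + v_{7} ; sig = ⟨2 | 1 1 1 1⟩
  P = {0,6}:  v_{0} + v_{6} = 2·v_{2} + v_{3} + v_{5} + v_{7} ; sig = ⟨2 | 1 1 1 2⟩
  P = {6,8}:  v_{6} + v_{8} = 2·v_{1} ; sig = ⟨2 | 2⟩
  P = {0,3,5,7,8}:  v_{0} + v_{3} + v_{5} + v_{7} + v_{8} = 0 ; sig = ⟨5 | 0⟩
  P = {1,2,3,5,7}:  v_{1} + v_{2} + v_{3} + v_{5} + v_{7} = v_{6} ; sig = ⟨5 | 1⟩
  P = {2,3,5,7,8}:  v_{2} + v_{3} + v_{5} + v_{7} + v_{8} = v_{1} ; sig = ⟨5 | 1⟩

Sorted signature multiset PRS(X):
    |P|=2: 6 collections, coeffs (), (1), (1,1,1,1), (1,1,1,1), (1,1,1,2), (2)
    |P|=5: 3 collections, coeffs (), (1), (1)


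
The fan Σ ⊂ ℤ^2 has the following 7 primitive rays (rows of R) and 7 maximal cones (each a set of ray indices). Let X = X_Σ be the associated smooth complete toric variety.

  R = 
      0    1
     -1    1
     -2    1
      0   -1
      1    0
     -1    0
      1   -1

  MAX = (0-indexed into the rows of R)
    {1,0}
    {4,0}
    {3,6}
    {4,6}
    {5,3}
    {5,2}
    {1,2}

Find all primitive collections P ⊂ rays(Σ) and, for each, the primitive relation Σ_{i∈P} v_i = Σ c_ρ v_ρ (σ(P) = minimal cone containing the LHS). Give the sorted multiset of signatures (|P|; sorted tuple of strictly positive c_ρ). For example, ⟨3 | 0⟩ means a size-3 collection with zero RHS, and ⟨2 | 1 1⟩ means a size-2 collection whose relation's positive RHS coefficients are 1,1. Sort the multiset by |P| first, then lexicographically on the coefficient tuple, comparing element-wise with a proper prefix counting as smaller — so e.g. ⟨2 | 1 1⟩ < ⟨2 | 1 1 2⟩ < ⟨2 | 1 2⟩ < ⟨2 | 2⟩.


|primitive collections| = 14. Relations:

  P = {0,3}:  v_{0} + v_{3} = 0 ; sig = ⟨2 | 0⟩
  P = {1,6}:  v_{1} + v_{6} = 0 ; sig = ⟨2 | 0⟩
  P = {4,5}:  v_{4} + v_{5} = 0 ; sig = ⟨2 | 0⟩
  P = {0,5}:  v_{0} + v_{5} = v_{1} ; sig = ⟨2 | 1⟩
  P = {0,6}:  v_{0} + v_{6} = v_{4} ; sig = ⟨2 | 1⟩
  P = {1,3}:  v_{1} + v_{3} = v_{5} ; sig = ⟨2 | 1⟩
  P = {1,4}:  v_{1} + v_{4} = v_{0} ; sig = ⟨2 | 1⟩
  P = {1,5}:  v_{1} + v_{5} = v_{2} ; sig = ⟨2 | 1⟩
  P = {2,4}:  v_{2} + v_{4} = v_{1} ; sig = ⟨2 | 1⟩
  P = {2,6}:  v_{2} + v_{6} = v_{5} ; sig = ⟨2 | 1⟩
  P = {3,4}:  v_{3} + v_{4} = v_{6} ; sig = ⟨2 | 1⟩
  P = {5,6}:  v_{5} + v_{6} = v_{3} ; sig = ⟨2 | 1⟩
  P = {0,2}:  v_{0} + v_{2} = 2·v_{1} ; sig = ⟨2 | 2⟩
  P = {2,3}:  v_{2} + v_{3} = 2·v_{5} ; sig = ⟨2 | 2⟩

Signatures (|P|; sorted positive RHS coefficients), sorted:
[⟨2 | 0⟩, ⟨2 | 0⟩, ⟨2 | 0⟩, ⟨2 | 1⟩, ⟨2 | 1⟩, ⟨2 | 1⟩, ⟨2 | 1⟩, ⟨2 | 1⟩, ⟨2 | 1⟩, ⟨2 | 1⟩, ⟨2 | 1⟩, ⟨2 | 1⟩, ⟨2 | 2⟩, ⟨2 | 2⟩]
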